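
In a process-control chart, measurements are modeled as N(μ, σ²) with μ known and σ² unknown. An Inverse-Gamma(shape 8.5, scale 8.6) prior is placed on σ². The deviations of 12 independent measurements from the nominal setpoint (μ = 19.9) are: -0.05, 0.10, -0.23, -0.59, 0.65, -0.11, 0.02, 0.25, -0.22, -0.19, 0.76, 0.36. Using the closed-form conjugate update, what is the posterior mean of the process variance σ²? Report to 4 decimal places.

With known mean μ and an Inverse-Gamma(α, β) prior on σ², the Normal likelihood is conjugate: posterior is Inv-Gamma(α + n/2, β + Σ(xᵢ−μ)²/2).
Σ(xᵢ−μ)² = (-0.05)² + (0.10)² + (-0.23)² + (-0.59)² + (0.65)² + (-0.11)² + (0.02)² + (0.25)² + (-0.22)² + (-0.19)² + (0.76)² + (0.36)² = 1.7027.
Posterior: Inv-Gamma(8.5 + 12/2, 8.6 + 1.7027/2) = Inv-Gamma(14.50, 9.45135).
E[σ²|data] = β/(α−1) = 9.45135/13.50 = 0.7001.

0.7001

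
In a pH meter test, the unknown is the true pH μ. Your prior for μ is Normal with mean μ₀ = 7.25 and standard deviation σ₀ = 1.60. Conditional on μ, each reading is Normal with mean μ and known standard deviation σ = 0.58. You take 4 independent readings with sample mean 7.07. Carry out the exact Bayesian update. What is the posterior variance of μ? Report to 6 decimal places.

For Normal data with known variance σ², a Normal(μ₀, σ₀²) prior on μ is conjugate. Posterior precision = 1/σ₀² + n/σ²; posterior mean is the precision-weighted average of μ₀ and x̄.
σ₀² = 1.60² = 2.56, σ² = 0.58² = 0.3364; σ² + n·σ₀² = 0.3364 + 4·2.56 = 10.5764.
Posterior precision = 1/σ₀² + n/σ² = 1/2.56 + 4/0.3364 = (σ² + n·σ₀²)/(σ₀²σ²) = 10.5764/(2.56·0.3364); posterior variance σₙ² = σ₀²σ²/(σ² + n·σ₀²) = 2.56·0.3364/10.5764 = 0.081425.

0.081425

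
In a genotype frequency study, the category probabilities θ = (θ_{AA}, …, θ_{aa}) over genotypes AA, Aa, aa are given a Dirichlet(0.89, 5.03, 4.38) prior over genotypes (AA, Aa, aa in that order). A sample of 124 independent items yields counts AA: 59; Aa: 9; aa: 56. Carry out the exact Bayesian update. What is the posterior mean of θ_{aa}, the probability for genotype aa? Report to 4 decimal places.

0.4496

The Dirichlet prior is conjugate to the Multinomial likelihood: each posterior αⱼ = prior αⱼ + observed count nⱼ.
Posterior concentration: (59.89, 14.03, 60.38), total = 134.30.
E[θ_{aa}|data] = α_{aa}/Σα = 60.38/134.30 = 0.4496.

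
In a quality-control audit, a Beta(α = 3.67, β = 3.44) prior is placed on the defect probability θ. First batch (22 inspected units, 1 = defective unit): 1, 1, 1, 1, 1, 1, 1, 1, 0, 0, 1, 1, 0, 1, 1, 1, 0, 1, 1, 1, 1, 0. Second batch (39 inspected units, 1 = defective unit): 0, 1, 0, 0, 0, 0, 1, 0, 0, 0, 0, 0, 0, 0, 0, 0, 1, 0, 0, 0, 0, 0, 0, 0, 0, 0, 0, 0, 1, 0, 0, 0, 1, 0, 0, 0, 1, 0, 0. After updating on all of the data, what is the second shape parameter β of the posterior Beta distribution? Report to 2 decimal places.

The Beta prior is conjugate to a Binomial/Bernoulli likelihood; the update adds successes to α and failures to β.
After batch 1: Beta(3.67+17, 3.44+5) = Beta(20.67, 8.44).
After batch 2: Beta(20.67+6, 8.44+33) = Beta(26.67, 41.44).
Posterior β = 41.44.

41.44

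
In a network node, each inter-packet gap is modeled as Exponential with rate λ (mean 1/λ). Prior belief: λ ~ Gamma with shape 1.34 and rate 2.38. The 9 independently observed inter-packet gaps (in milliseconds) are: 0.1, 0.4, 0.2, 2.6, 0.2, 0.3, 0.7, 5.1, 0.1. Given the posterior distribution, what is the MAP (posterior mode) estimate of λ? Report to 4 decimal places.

With a Gamma(shape α, rate β) prior on the exponential rate λ, the posterior after n observations with total T = Σxᵢ is Gamma(α+n, β+T).
Sum of observations T = 9.7 milliseconds; n = 9.
Posterior: Gamma(1.34+9, 2.38+9.7) = Gamma(10.34, 12.08).
Mode = (α−1)/β = 0.7732.

0.7732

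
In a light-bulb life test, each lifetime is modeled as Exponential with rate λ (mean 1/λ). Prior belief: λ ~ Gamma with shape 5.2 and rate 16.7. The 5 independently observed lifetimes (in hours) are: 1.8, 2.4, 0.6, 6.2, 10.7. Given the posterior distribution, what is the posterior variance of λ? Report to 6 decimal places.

With a Gamma(shape α, rate β) prior on the exponential rate λ, the posterior after n observations with total T = Σxᵢ is Gamma(α+n, β+T).
Sum of observations T = 21.7 hours; n = 5.
Posterior: Gamma(5.2+5, 16.7+21.7) = Gamma(10.2, 38.4).
Var = α/β² = 0.006917.

0.006917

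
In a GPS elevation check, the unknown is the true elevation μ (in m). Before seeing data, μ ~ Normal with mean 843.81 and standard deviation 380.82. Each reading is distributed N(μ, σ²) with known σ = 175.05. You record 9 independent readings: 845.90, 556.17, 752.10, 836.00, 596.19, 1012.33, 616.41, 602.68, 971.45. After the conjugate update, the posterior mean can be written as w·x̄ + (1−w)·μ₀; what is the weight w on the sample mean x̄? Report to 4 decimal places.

0.9771

For Normal data with known variance σ², a Normal(μ₀, σ₀²) prior on μ is conjugate. Posterior precision = 1/σ₀² + n/σ²; posterior mean is the precision-weighted average of μ₀ and x̄.
σ₀² = 380.82² = 145023.8724, σ² = 175.05² = 30642.5025. Prior precision 1/σ₀² = 1/145023.8724; data precision n/σ² = 9/30642.5025.
w = (n/σ²)/(1/σ₀² + n/σ²) = n·σ₀²/(σ² + n·σ₀²) = 9·145023.8724/(30642.5025 + 9·145023.8724) = 1305214.8516/1335857.3541 = 0.9771.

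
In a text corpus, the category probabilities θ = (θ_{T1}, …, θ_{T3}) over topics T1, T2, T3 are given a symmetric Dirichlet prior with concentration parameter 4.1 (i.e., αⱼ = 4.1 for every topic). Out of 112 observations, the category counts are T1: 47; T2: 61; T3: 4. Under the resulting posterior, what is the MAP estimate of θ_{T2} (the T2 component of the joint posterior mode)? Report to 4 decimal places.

0.5284

The Dirichlet prior is conjugate to the Multinomial likelihood: each posterior αⱼ = prior αⱼ + observed count nⱼ.
Posterior concentration: (51.1, 65.1, 8.1), total = 124.3.
Joint mode component: (α_{T2}−1)/(Σα−K) = 64.1/121.3 = 0.5284.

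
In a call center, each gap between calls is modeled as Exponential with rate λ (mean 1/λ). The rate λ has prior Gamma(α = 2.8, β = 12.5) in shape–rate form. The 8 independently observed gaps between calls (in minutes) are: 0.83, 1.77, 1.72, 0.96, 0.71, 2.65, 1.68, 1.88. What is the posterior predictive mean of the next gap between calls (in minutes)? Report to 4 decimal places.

With a Gamma(shape α, rate β) prior on the exponential rate λ, the posterior after n observations with total T = Σxᵢ is Gamma(α+n, β+T).
Sum of observations T = 12.20 minutes; n = 8.
Posterior: Gamma(2.8+8, 12.5+12.20) = Gamma(10.8, 24.70).
The predictive distribution for the next observation is Lomax; its mean is β/(α−1) = 24.70/9.8 = 2.5204.

2.5204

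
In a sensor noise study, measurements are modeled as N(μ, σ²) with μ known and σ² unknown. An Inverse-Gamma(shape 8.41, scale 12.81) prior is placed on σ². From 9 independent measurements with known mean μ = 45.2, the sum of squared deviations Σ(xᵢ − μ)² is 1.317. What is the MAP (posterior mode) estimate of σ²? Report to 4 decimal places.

0.9683

With known mean μ and an Inverse-Gamma(α, β) prior on σ², the Normal likelihood is conjugate: posterior is Inv-Gamma(α + n/2, β + Σ(xᵢ−μ)²/2).
Posterior: Inv-Gamma(8.41 + 9/2, 12.81 + 1.317/2) = Inv-Gamma(12.91, 13.4685).
Mode = β/(α+1) = 13.4685/13.91 = 0.9683.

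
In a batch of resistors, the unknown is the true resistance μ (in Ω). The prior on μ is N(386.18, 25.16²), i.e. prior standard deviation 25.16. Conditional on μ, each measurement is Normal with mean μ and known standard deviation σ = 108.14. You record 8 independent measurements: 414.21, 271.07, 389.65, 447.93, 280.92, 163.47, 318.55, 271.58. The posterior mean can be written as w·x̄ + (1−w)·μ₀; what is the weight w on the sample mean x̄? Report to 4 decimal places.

0.3022

For Normal data with known variance σ², a Normal(μ₀, σ₀²) prior on μ is conjugate. Posterior precision = 1/σ₀² + n/σ²; posterior mean is the precision-weighted average of μ₀ and x̄.
σ₀² = 25.16² = 633.0256, σ² = 108.14² = 11694.2596. Prior precision 1/σ₀² = 1/633.0256; data precision n/σ² = 8/11694.2596.
w = (n/σ²)/(1/σ₀² + n/σ²) = n·σ₀²/(σ² + n·σ₀²) = 8·633.0256/(11694.2596 + 8·633.0256) = 5064.2048/16758.4644 = 0.3022.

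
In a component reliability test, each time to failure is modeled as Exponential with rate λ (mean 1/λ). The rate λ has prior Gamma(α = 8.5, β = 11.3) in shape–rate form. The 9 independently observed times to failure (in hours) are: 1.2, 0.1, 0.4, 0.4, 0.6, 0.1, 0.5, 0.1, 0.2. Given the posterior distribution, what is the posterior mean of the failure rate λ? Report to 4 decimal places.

1.1745

With a Gamma(shape α, rate β) prior on the exponential rate λ, the posterior after n observations with total T = Σxᵢ is Gamma(α+n, β+T).
Sum of observations T = 3.6 hours; n = 9.
Posterior: Gamma(8.5+9, 11.3+3.6) = Gamma(17.5, 14.9).
Posterior mean of λ = α/β = 17.5/14.9 = 1.1745.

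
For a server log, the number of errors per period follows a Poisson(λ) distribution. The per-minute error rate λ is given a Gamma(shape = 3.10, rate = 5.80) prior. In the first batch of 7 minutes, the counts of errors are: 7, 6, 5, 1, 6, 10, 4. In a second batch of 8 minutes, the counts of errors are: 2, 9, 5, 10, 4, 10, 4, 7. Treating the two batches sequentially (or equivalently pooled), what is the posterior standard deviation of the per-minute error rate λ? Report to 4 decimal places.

With a Gamma(shape α, rate β) prior, the Poisson likelihood is conjugate: the posterior is Gamma(α + ΣXᵢ, β + n).
Batch 1: sum of counts S = 39 over n = 7 minutes.
After batch 1: Gamma(α+S, β+n) = Gamma(3.10+39, 5.80+7) = Gamma(42.10, 12.80).
Batch 2: sum of counts S = 51 over n = 8 minutes.
After batch 2: Gamma(α+S, β+n) = Gamma(42.10+51, 12.80+8) = Gamma(93.10, 20.80).
SD = √α/β = √93.10/20.80 = 0.4639.

0.4639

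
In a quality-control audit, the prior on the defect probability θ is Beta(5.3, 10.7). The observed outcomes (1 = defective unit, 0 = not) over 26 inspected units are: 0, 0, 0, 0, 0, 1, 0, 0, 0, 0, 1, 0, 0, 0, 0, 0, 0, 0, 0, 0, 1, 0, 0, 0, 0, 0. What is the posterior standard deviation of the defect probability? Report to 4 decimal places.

0.0607

The Beta prior is conjugate to a Binomial/Bernoulli likelihood; the update adds successes to α and failures to β.
Posterior: Beta(α+k, β+n−k) = Beta(5.3+3, 10.7+23) = Beta(8.3, 33.7).
Var = αβ/((α+β)²(α+β+1)) = 8.3·33.7/(42.0²·43.0) = 0.00368758; SD = √0.00368758 = 0.0607.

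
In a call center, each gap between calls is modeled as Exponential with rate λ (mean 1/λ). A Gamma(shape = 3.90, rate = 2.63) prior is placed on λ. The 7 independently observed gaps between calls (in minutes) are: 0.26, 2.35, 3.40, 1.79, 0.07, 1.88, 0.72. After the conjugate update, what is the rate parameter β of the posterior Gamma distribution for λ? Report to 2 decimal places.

13.10

With a Gamma(shape α, rate β) prior on the exponential rate λ, the posterior after n observations with total T = Σxᵢ is Gamma(α+n, β+T).
Sum of observations T = 10.47 minutes; n = 7.
Posterior: Gamma(3.90+7, 2.63+10.47) = Gamma(10.90, 13.10).
Posterior β = 13.10.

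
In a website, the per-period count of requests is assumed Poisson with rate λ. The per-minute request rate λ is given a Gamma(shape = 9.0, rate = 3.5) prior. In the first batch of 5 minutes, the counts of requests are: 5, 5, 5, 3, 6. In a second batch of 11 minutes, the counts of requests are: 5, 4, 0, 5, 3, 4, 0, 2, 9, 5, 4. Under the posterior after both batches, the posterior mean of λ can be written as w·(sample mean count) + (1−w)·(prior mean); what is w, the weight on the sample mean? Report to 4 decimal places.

With a Gamma(shape α, rate β) prior, the Poisson likelihood is conjugate: the posterior is Gamma(α + ΣXᵢ, β + n).
Total number of minutes: n = 5 + 11 = 16.
Posterior mean = (α₀+S)/(β₀+n) = [n/(β₀+n)]·(S/n) + [β₀/(β₀+n)]·(α₀/β₀), so only n and β₀ enter the weight.
Weight on data w = n/(β₀+n) = 16/(3.5+16) = 16/19.5 = 0.8205.

0.8205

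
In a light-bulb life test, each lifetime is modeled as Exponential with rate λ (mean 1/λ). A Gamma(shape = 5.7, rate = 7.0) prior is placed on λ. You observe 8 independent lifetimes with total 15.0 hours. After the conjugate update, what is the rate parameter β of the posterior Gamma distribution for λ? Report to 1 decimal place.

With a Gamma(shape α, rate β) prior on the exponential rate λ, the posterior after n observations with total T = Σxᵢ is Gamma(α+n, β+T).
Posterior: Gamma(5.7+8, 7.0+15.0) = Gamma(13.7, 22.0).
Posterior β = 22.0.

22.0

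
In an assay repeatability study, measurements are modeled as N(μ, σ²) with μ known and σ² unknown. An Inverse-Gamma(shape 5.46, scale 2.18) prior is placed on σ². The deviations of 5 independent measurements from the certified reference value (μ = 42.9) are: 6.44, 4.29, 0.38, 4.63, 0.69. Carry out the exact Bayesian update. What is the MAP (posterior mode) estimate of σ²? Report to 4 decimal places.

With known mean μ and an Inverse-Gamma(α, β) prior on σ², the Normal likelihood is conjugate: posterior is Inv-Gamma(α + n/2, β + Σ(xᵢ−μ)²/2).
Σ(xᵢ−μ)² = (6.44)² + (4.29)² + (0.38)² + (4.63)² + (0.69)² = 81.9351.
Posterior: Inv-Gamma(5.46 + 5/2, 2.18 + 81.9351/2) = Inv-Gamma(7.96, 43.14755).
Mode = β/(α+1) = 43.14755/8.96 = 4.8156.

4.8156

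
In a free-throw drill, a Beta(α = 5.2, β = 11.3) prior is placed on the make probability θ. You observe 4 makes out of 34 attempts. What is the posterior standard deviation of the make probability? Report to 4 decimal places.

0.0538

The Beta prior is conjugate to a Binomial/Bernoulli likelihood; the update adds successes to α and failures to β.
Posterior: Beta(α+k, β+n−k) = Beta(5.2+4, 11.3+30) = Beta(9.2, 41.3).
Var = αβ/((α+β)²(α+β+1)) = 9.2·41.3/(50.5²·51.5) = 0.00289300; SD = √0.00289300 = 0.0538.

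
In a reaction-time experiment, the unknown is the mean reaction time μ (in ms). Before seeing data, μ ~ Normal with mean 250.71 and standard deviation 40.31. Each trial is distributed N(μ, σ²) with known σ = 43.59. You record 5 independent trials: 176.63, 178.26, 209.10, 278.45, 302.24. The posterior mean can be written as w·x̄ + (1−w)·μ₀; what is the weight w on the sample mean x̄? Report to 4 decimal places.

For Normal data with known variance σ², a Normal(μ₀, σ₀²) prior on μ is conjugate. Posterior precision = 1/σ₀² + n/σ²; posterior mean is the precision-weighted average of μ₀ and x̄.
σ₀² = 40.31² = 1624.8961, σ² = 43.59² = 1900.0881. Prior precision 1/σ₀² = 1/1624.8961; data precision n/σ² = 5/1900.0881.
w = (n/σ²)/(1/σ₀² + n/σ²) = n·σ₀²/(σ² + n·σ₀²) = 5·1624.8961/(1900.0881 + 5·1624.8961) = 8124.4805/10024.5686 = 0.8105.

0.8105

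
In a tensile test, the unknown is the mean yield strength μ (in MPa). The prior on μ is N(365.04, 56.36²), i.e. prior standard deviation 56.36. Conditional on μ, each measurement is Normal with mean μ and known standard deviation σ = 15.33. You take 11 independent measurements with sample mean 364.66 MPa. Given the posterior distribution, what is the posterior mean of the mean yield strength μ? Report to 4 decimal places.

364.6625

For Normal data with known variance σ², a Normal(μ₀, σ₀²) prior on μ is conjugate. Posterior precision = 1/σ₀² + n/σ²; posterior mean is the precision-weighted average of μ₀ and x̄.
n·x̄ = 11·364.66 = 4011.26.
σ₀² = 56.36² = 3176.4496, σ² = 15.33² = 235.0089; σ² + n·σ₀² = 235.0089 + 11·3176.4496 = 35175.9545.
Posterior mean = (μ₀/σ₀² + n·x̄/σ²)/(1/σ₀² + n/σ²) = (σ²·μ₀ + σ₀²·n·x̄)/(σ² + n·σ₀²) = (235.0089·365.04 + 3176.4496·4011.26)/35175.9545 = 12827352.871352/35175.9545 = 364.6625.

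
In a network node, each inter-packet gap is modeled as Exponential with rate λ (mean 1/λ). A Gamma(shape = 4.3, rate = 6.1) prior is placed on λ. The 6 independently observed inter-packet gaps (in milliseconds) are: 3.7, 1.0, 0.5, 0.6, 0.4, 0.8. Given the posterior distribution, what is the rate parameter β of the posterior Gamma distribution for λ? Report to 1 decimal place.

13.1

With a Gamma(shape α, rate β) prior on the exponential rate λ, the posterior after n observations with total T = Σxᵢ is Gamma(α+n, β+T).
Sum of observations T = 7.0 milliseconds; n = 6.
Posterior: Gamma(4.3+6, 6.1+7.0) = Gamma(10.3, 13.1).
Posterior β = 13.1.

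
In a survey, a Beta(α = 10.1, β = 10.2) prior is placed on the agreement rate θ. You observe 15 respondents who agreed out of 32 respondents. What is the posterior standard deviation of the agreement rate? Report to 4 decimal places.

The Beta prior is conjugate to a Binomial/Bernoulli likelihood; the update adds successes to α and failures to β.
Posterior: Beta(α+k, β+n−k) = Beta(10.1+15, 10.2+17) = Beta(25.1, 27.2).
Var = αβ/((α+β)²(α+β+1)) = 25.1·27.2/(52.3²·53.3) = 0.00468287; SD = √0.00468287 = 0.0684.

0.0684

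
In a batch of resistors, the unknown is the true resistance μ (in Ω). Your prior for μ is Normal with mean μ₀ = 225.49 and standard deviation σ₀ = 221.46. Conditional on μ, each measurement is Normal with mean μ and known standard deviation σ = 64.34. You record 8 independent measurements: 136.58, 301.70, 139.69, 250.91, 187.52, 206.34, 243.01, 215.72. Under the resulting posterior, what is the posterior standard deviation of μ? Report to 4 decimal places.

22.6286

For Normal data with known variance σ², a Normal(μ₀, σ₀²) prior on μ is conjugate. Posterior precision = 1/σ₀² + n/σ²; posterior mean is the precision-weighted average of μ₀ and x̄.
σ₀² = 221.46² = 49044.5316, σ² = 64.34² = 4139.6356; σ² + n·σ₀² = 4139.6356 + 8·49044.5316 = 396495.8884.
Posterior precision = 1/σ₀² + n/σ² = 1/49044.5316 + 8/4139.6356 = (σ² + n·σ₀²)/(σ₀²σ²) = 396495.8884/(49044.5316·4139.6356); posterior variance σₙ² = σ₀²σ²/(σ² + n·σ₀²) = 49044.5316·4139.6356/396495.8884 = 512.051940.
Posterior SD = √σₙ² = √(49044.5316·4139.6356/396495.8884) = 22.6286.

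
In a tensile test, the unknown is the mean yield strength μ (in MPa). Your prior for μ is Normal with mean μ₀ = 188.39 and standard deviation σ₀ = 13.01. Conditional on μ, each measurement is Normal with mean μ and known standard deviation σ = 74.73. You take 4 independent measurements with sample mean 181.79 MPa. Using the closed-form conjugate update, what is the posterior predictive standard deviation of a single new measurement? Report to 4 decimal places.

For Normal data with known variance σ², a Normal(μ₀, σ₀²) prior on μ is conjugate. Posterior precision = 1/σ₀² + n/σ²; posterior mean is the precision-weighted average of μ₀ and x̄.
σ₀² = 13.01² = 169.2601, σ² = 74.73² = 5584.5729; σ² + n·σ₀² = 5584.5729 + 4·169.2601 = 6261.6133.
Posterior precision = 1/σ₀² + n/σ² = 1/169.2601 + 4/5584.5729 = (σ² + n·σ₀²)/(σ₀²σ²) = 6261.6133/(169.2601·5584.5729); posterior variance σₙ² = σ₀²σ²/(σ² + n·σ₀²) = 169.2601·5584.5729/6261.6133 = 150.958758.
Predictive variance for one new observation = σₙ² + σ² = 169.2601·5584.5729/6261.6133 + 5584.5729 = σ²·(σ₀² + 6261.6133)/6261.6133 = 5584.5729·6430.8734/6261.6133 = 5735.531658; SD = √(5584.5729·6430.8734/6261.6133) = 75.7333.

75.7333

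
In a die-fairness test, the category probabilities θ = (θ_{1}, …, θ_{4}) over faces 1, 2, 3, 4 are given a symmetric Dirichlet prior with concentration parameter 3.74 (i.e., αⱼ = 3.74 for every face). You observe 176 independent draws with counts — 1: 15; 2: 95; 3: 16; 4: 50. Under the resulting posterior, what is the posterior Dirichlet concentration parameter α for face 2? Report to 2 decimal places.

98.74

The Dirichlet prior is conjugate to the Multinomial likelihood: each posterior αⱼ = prior αⱼ + observed count nⱼ.
Posterior concentration: (18.74, 98.74, 19.74, 53.74), total = 190.96.
α_{2} = 3.74 + 95 = 98.74.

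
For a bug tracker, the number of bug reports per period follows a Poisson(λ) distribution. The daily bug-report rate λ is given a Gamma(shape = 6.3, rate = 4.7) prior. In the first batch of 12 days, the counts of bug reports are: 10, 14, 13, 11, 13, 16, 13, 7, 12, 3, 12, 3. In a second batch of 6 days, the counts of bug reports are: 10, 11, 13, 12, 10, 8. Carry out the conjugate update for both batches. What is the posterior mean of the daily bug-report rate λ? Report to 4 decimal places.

8.6916

With a Gamma(shape α, rate β) prior, the Poisson likelihood is conjugate: the posterior is Gamma(α + ΣXᵢ, β + n).
Batch 1: sum of counts S = 127 over n = 12 days.
After batch 1: Gamma(α+S, β+n) = Gamma(6.3+127, 4.7+12) = Gamma(133.3, 16.7).
Batch 2: sum of counts S = 64 over n = 6 days.
After batch 2: Gamma(α+S, β+n) = Gamma(133.3+64, 16.7+6) = Gamma(197.3, 22.7).
Posterior mean = α/β = 197.3/22.7 = 8.6916.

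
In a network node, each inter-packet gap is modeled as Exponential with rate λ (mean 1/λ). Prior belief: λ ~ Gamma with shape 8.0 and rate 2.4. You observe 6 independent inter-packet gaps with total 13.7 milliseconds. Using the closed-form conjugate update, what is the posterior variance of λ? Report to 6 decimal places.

0.054010

With a Gamma(shape α, rate β) prior on the exponential rate λ, the posterior after n observations with total T = Σxᵢ is Gamma(α+n, β+T).
Posterior: Gamma(8.0+6, 2.4+13.7) = Gamma(14.0, 16.1).
Var = α/β² = 0.054010.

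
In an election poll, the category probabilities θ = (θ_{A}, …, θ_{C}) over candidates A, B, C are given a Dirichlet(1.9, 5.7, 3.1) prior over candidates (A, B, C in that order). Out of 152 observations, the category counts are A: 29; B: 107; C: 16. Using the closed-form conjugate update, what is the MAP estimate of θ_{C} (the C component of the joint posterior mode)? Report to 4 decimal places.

The Dirichlet prior is conjugate to the Multinomial likelihood: each posterior αⱼ = prior αⱼ + observed count nⱼ.
Posterior concentration: (30.9, 112.7, 19.1), total = 162.7.
Joint mode component: (α_{C}−1)/(Σα−K) = 18.1/159.7 = 0.1133.

0.1133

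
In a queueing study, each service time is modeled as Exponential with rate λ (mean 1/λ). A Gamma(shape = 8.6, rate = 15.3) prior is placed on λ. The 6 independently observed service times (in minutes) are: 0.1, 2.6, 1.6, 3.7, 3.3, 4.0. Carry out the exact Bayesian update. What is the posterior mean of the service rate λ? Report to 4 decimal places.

0.4771

With a Gamma(shape α, rate β) prior on the exponential rate λ, the posterior after n observations with total T = Σxᵢ is Gamma(α+n, β+T).
Sum of observations T = 15.3 minutes; n = 6.
Posterior: Gamma(8.6+6, 15.3+15.3) = Gamma(14.6, 30.6).
Posterior mean of λ = α/β = 14.6/30.6 = 0.4771.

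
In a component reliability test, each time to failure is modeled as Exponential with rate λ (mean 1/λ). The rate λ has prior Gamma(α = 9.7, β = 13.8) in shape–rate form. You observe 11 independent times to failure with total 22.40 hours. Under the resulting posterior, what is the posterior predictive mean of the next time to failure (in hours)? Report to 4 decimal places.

1.8376

With a Gamma(shape α, rate β) prior on the exponential rate λ, the posterior after n observations with total T = Σxᵢ is Gamma(α+n, β+T).
Posterior: Gamma(9.7+11, 13.8+22.40) = Gamma(20.7, 36.20).
The predictive distribution for the next observation is Lomax; its mean is β/(α−1) = 36.20/19.7 = 1.8376.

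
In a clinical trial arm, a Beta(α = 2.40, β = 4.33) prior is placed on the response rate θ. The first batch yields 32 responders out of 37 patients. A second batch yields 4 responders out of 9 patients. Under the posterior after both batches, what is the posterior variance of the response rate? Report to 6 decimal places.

The Beta prior is conjugate to a Binomial/Bernoulli likelihood; the update adds successes to α and failures to β.
After batch 1: Beta(2.40+32, 4.33+5) = Beta(34.40, 9.33).
After batch 2: Beta(34.40+4, 9.33+5) = Beta(38.40, 14.33).
Var = αβ/((α+β)²(α+β+1)) = 38.40·14.33/(52.73²·53.73) = 0.003683.

0.003683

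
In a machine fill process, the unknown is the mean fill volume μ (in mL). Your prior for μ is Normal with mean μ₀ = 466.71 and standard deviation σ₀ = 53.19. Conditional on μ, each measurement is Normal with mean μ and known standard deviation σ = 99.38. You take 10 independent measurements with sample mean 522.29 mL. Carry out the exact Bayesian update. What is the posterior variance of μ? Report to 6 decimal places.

732.077244

For Normal data with known variance σ², a Normal(μ₀, σ₀²) prior on μ is conjugate. Posterior precision = 1/σ₀² + n/σ²; posterior mean is the precision-weighted average of μ₀ and x̄.
σ₀² = 53.19² = 2829.1761, σ² = 99.38² = 9876.3844; σ² + n·σ₀² = 9876.3844 + 10·2829.1761 = 38168.1454.
Posterior precision = 1/σ₀² + n/σ² = 1/2829.1761 + 10/9876.3844 = (σ² + n·σ₀²)/(σ₀²σ²) = 38168.1454/(2829.1761·9876.3844); posterior variance σₙ² = σ₀²σ²/(σ² + n·σ₀²) = 2829.1761·9876.3844/38168.1454 = 732.077244.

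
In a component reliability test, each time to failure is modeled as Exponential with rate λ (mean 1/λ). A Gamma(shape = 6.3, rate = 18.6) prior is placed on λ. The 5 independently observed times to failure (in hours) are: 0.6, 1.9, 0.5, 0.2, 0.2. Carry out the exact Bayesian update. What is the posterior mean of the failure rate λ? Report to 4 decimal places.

With a Gamma(shape α, rate β) prior on the exponential rate λ, the posterior after n observations with total T = Σxᵢ is Gamma(α+n, β+T).
Sum of observations T = 3.4 hours; n = 5.
Posterior: Gamma(6.3+5, 18.6+3.4) = Gamma(11.3, 22.0).
Posterior mean of λ = α/β = 11.3/22.0 = 0.5136.

0.5136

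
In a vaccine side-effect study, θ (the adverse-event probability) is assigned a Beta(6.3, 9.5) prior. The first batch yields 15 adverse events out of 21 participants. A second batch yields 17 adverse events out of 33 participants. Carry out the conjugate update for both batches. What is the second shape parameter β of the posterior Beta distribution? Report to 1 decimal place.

31.5

The Beta prior is conjugate to a Binomial/Bernoulli likelihood; the update adds successes to α and failures to β.
After batch 1: Beta(6.3+15, 9.5+6) = Beta(21.3, 15.5).
After batch 2: Beta(21.3+17, 15.5+16) = Beta(38.3, 31.5).
Posterior β = 31.5.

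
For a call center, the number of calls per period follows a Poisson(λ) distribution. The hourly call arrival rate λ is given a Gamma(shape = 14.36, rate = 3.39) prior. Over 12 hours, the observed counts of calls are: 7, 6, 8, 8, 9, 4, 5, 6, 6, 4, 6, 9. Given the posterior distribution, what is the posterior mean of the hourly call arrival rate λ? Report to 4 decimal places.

With a Gamma(shape α, rate β) prior, the Poisson likelihood is conjugate: the posterior is Gamma(α + ΣXᵢ, β + n).
Sum of counts S = 78 over n = 12 hours.
Posterior: Gamma(α+S, β+n) = Gamma(14.36+78, 3.39+12) = Gamma(92.36, 15.39).
Posterior mean = α/β = 92.36/15.39 = 6.0013.

6.0013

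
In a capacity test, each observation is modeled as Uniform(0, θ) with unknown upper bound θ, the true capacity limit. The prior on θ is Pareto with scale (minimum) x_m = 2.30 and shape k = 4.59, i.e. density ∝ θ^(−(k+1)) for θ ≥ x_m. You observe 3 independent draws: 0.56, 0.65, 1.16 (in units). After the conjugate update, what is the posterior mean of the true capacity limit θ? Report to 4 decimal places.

2.6490

A Pareto(scale x_m, shape k) prior on the upper bound θ of Uniform(0, θ) is conjugate: posterior is Pareto(max(x_m, max xᵢ), k + n).
Sample maximum = 1.16; prior scale x_m = 2.30 → posterior scale = max = 2.30.
Posterior shape = 4.59 + 3 = 7.59.
E[θ|data] = k·x_m/(k−1) = 7.59·2.30/6.59 = 2.6490.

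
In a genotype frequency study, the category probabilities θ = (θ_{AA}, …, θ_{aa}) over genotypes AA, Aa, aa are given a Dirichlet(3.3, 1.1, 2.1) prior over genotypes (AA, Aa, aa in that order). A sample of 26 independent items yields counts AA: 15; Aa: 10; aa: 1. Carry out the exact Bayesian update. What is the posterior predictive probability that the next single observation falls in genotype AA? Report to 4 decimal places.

0.5631

The Dirichlet prior is conjugate to the Multinomial likelihood: each posterior αⱼ = prior αⱼ + observed count nⱼ.
Posterior concentration: (18.3, 11.1, 3.1), total = 32.5.
P(next = AA | data) = α_{AA}/Σα = 0.5631.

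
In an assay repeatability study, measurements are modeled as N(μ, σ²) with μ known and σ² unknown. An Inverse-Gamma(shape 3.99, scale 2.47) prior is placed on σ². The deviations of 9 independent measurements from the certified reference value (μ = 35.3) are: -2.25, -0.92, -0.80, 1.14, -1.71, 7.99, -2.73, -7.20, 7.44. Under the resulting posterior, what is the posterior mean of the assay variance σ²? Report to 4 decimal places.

With known mean μ and an Inverse-Gamma(α, β) prior on σ², the Normal likelihood is conjugate: posterior is Inv-Gamma(α + n/2, β + Σ(xᵢ−μ)²/2).
Σ(xᵢ−μ)² = (-2.25)² + (-0.92)² + (-0.80)² + (1.14)² + (-1.71)² + (7.99)² + (-2.73)² + (-7.20)² + (7.44)² = 189.2592.
Posterior: Inv-Gamma(3.99 + 9/2, 2.47 + 189.2592/2) = Inv-Gamma(8.49, 97.09960).
E[σ²|data] = β/(α−1) = 97.09960/7.49 = 12.9639.

12.9639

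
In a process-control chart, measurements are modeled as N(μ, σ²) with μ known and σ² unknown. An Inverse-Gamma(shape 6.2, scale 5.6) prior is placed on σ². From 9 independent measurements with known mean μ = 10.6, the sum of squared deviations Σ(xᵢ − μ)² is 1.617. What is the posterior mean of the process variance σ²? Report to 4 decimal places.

With known mean μ and an Inverse-Gamma(α, β) prior on σ², the Normal likelihood is conjugate: posterior is Inv-Gamma(α + n/2, β + Σ(xᵢ−μ)²/2).
Posterior: Inv-Gamma(6.2 + 9/2, 5.6 + 1.617/2) = Inv-Gamma(10.70, 6.4085).
E[σ²|data] = β/(α−1) = 6.4085/9.70 = 0.6607.

0.6607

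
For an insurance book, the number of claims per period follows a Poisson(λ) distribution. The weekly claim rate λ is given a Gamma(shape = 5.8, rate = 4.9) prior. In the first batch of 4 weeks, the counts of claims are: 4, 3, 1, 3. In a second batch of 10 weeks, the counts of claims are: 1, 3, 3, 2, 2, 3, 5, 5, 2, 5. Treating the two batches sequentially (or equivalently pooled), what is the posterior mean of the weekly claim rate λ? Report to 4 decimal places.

2.5291

With a Gamma(shape α, rate β) prior, the Poisson likelihood is conjugate: the posterior is Gamma(α + ΣXᵢ, β + n).
Batch 1: sum of counts S = 11 over n = 4 weeks.
After batch 1: Gamma(α+S, β+n) = Gamma(5.8+11, 4.9+4) = Gamma(16.8, 8.9).
Batch 2: sum of counts S = 31 over n = 10 weeks.
After batch 2: Gamma(α+S, β+n) = Gamma(16.8+31, 8.9+10) = Gamma(47.8, 18.9).
Posterior mean = α/β = 47.8/18.9 = 2.5291.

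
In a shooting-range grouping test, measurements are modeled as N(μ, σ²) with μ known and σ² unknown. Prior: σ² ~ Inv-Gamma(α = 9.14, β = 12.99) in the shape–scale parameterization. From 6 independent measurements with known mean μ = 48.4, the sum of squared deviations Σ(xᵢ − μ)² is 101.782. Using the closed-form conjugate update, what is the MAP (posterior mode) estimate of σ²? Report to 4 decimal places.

With known mean μ and an Inverse-Gamma(α, β) prior on σ², the Normal likelihood is conjugate: posterior is Inv-Gamma(α + n/2, β + Σ(xᵢ−μ)²/2).
Posterior: Inv-Gamma(9.14 + 6/2, 12.99 + 101.782/2) = Inv-Gamma(12.14, 63.8810).
Mode = β/(α+1) = 63.8810/13.14 = 4.8616.

4.8616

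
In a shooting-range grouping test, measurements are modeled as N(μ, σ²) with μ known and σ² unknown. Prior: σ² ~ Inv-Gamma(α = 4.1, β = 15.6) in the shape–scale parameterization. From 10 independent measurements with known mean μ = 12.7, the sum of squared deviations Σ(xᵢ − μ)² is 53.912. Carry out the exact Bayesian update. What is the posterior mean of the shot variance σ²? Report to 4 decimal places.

5.2538

With known mean μ and an Inverse-Gamma(α, β) prior on σ², the Normal likelihood is conjugate: posterior is Inv-Gamma(α + n/2, β + Σ(xᵢ−μ)²/2).
Posterior: Inv-Gamma(4.1 + 10/2, 15.6 + 53.912/2) = Inv-Gamma(9.10, 42.5560).
E[σ²|data] = β/(α−1) = 42.5560/8.10 = 5.2538.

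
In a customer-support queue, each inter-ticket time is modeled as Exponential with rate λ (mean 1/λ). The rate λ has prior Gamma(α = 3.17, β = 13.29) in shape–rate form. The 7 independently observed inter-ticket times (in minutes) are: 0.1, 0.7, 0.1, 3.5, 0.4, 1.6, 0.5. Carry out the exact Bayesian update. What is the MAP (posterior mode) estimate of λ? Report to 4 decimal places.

0.4542

With a Gamma(shape α, rate β) prior on the exponential rate λ, the posterior after n observations with total T = Σxᵢ is Gamma(α+n, β+T).
Sum of observations T = 6.9 minutes; n = 7.
Posterior: Gamma(3.17+7, 13.29+6.9) = Gamma(10.17, 20.19).
Mode = (α−1)/β = 0.4542.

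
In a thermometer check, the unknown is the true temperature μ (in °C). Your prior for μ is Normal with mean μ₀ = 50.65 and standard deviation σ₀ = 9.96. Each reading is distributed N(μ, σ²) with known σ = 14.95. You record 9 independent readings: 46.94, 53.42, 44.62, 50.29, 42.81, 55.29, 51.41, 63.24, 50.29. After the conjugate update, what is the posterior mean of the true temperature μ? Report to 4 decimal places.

For Normal data with known variance σ², a Normal(μ₀, σ₀²) prior on μ is conjugate. Posterior precision = 1/σ₀² + n/σ²; posterior mean is the precision-weighted average of μ₀ and x̄.
Σxᵢ = 46.94 + 53.42 + 44.62 + 50.29 + 42.81 + 55.29 + 51.41 + 63.24 + 50.29 = 458.31, so n·x̄ = 458.31.
σ₀² = 9.96² = 99.2016, σ² = 14.95² = 223.5025; σ² + n·σ₀² = 223.5025 + 9·99.2016 = 1116.3169.
Posterior mean = (μ₀/σ₀² + n·x̄/σ²)/(1/σ₀² + n/σ²) = (σ²·μ₀ + σ₀²·n·x̄)/(σ² + n·σ₀²) = (223.5025·50.65 + 99.2016·458.31)/1116.3169 = 56785.486921/1116.3169 = 50.8686.

50.8686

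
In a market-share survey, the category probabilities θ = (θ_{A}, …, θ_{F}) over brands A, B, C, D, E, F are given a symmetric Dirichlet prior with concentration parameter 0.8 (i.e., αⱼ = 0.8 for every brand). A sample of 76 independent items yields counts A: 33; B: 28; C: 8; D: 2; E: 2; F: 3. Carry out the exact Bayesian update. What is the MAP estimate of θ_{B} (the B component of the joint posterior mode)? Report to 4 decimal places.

The Dirichlet prior is conjugate to the Multinomial likelihood: each posterior αⱼ = prior αⱼ + observed count nⱼ.
Posterior concentration: (33.8, 28.8, 8.8, 2.8, 2.8, 3.8), total = 80.8.
Joint mode component: (α_{B}−1)/(Σα−K) = 27.8/74.8 = 0.3717.

0.3717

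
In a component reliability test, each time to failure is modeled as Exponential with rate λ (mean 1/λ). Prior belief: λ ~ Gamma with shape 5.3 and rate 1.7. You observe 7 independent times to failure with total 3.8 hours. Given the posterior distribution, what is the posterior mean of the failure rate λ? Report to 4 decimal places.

With a Gamma(shape α, rate β) prior on the exponential rate λ, the posterior after n observations with total T = Σxᵢ is Gamma(α+n, β+T).
Posterior: Gamma(5.3+7, 1.7+3.8) = Gamma(12.3, 5.5).
Posterior mean of λ = α/β = 12.3/5.5 = 2.2364.

2.2364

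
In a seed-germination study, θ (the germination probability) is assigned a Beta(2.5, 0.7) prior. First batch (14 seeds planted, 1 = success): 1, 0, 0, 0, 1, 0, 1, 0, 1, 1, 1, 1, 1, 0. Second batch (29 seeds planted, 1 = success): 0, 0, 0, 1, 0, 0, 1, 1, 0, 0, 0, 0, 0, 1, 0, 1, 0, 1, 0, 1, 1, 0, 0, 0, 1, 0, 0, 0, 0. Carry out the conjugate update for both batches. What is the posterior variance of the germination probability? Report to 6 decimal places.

The Beta prior is conjugate to a Binomial/Bernoulli likelihood; the update adds successes to α and failures to β.
After batch 1: Beta(2.5+8, 0.7+6) = Beta(10.5, 6.7).
After batch 2: Beta(10.5+9, 6.7+20) = Beta(19.5, 26.7).
Var = αβ/((α+β)²(α+β+1)) = 19.5·26.7/(46.2²·47.2) = 0.005168.

0.005168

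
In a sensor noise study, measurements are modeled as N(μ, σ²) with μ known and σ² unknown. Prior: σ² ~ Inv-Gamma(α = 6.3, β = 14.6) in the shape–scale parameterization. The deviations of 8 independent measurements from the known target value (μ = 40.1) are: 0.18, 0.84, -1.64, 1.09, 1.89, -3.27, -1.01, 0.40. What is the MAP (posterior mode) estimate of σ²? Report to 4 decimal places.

With known mean μ and an Inverse-Gamma(α, β) prior on σ², the Normal likelihood is conjugate: posterior is Inv-Gamma(α + n/2, β + Σ(xᵢ−μ)²/2).
Σ(xᵢ−μ)² = (0.18)² + (0.84)² + (-1.64)² + (1.09)² + (1.89)² + (-3.27)² + (-1.01)² + (0.40)² = 20.0608.
Posterior: Inv-Gamma(6.3 + 8/2, 14.6 + 20.0608/2) = Inv-Gamma(10.30, 24.63040).
Mode = β/(α+1) = 24.63040/11.30 = 2.1797.

2.1797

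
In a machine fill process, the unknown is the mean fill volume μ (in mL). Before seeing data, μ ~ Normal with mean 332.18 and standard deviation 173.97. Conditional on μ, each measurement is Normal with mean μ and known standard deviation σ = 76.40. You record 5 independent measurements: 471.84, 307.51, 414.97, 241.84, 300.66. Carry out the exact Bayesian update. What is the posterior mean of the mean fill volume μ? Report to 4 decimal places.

346.8001

For Normal data with known variance σ², a Normal(μ₀, σ₀²) prior on μ is conjugate. Posterior precision = 1/σ₀² + n/σ²; posterior mean is the precision-weighted average of μ₀ and x̄.
Σxᵢ = 471.84 + 307.51 + 414.97 + 241.84 + 300.66 = 1736.82, so n·x̄ = 1736.82.
σ₀² = 173.97² = 30265.5609, σ² = 76.40² = 5836.96; σ² + n·σ₀² = 5836.96 + 5·30265.5609 = 157164.7645.
Posterior mean = (μ₀/σ₀² + n·x̄/σ²)/(1/σ₀² + n/σ²) = (σ²·μ₀ + σ₀²·n·x̄)/(σ² + n·σ₀²) = (5836.96·332.18 + 30265.5609·1736.82)/157164.7645 = 54504752.855138/157164.7645 = 346.8001.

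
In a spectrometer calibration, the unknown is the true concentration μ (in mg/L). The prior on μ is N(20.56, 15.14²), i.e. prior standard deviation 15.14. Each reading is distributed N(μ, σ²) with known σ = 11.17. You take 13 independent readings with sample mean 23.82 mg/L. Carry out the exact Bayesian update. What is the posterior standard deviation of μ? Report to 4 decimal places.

3.0351

For Normal data with known variance σ², a Normal(μ₀, σ₀²) prior on μ is conjugate. Posterior precision = 1/σ₀² + n/σ²; posterior mean is the precision-weighted average of μ₀ and x̄.
σ₀² = 15.14² = 229.2196, σ² = 11.17² = 124.7689; σ² + n·σ₀² = 124.7689 + 13·229.2196 = 3104.6237.
Posterior precision = 1/σ₀² + n/σ² = 1/229.2196 + 13/124.7689 = (σ² + n·σ₀²)/(σ₀²σ²) = 3104.6237/(229.2196·124.7689); posterior variance σₙ² = σ₀²σ²/(σ² + n·σ₀²) = 229.2196·124.7689/3104.6237 = 9.211898.
Posterior SD = √σₙ² = √(229.2196·124.7689/3104.6237) = 3.0351.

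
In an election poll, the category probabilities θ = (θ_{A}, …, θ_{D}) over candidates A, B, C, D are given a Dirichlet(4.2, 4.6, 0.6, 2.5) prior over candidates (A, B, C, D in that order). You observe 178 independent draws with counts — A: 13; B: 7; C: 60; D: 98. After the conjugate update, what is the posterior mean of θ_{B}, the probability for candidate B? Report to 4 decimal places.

The Dirichlet prior is conjugate to the Multinomial likelihood: each posterior αⱼ = prior αⱼ + observed count nⱼ.
Posterior concentration: (17.2, 11.6, 60.6, 100.5), total = 189.9.
E[θ_{B}|data] = α_{B}/Σα = 11.6/189.9 = 0.0611.

0.0611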